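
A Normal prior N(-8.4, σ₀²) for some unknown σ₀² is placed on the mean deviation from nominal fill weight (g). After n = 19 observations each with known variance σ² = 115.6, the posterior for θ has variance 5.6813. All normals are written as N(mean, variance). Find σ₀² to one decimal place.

σ₀² = 85.8

For the Normal–Normal model with known σ², precisions add: τ_n = τ₀ + n/σ².
So 1/σ₀² = 1/5.6813 − 19/115.6 = 0.176016 − 0.164360 = 0.011656.
Hence σ₀² = 1/0.011656 ≈ 85.8.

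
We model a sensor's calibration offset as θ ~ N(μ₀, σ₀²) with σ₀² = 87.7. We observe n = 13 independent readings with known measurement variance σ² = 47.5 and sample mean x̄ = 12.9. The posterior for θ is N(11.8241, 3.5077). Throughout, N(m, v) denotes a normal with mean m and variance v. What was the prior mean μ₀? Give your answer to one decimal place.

μ₀ = -14.0

With known observation variance, the Normal–Normal posterior has precision τ_n = τ₀ + n/σ² and mean μ_n = (τ₀μ₀ + (n/σ²)x̄)/τ_n.
Here τ₀ = 1/87.7 = 0.011403 and τ_data = 13/47.5 = 0.273684, so τ_n = 0.285087.
Rearranging for μ₀: μ₀ = (μ_n·τ_n − τ_data·x̄)/τ₀ = (11.8241·0.285087 − 0.273684·12.9) / 0.011403 = -0.159626/0.011403 ≈ -14.0.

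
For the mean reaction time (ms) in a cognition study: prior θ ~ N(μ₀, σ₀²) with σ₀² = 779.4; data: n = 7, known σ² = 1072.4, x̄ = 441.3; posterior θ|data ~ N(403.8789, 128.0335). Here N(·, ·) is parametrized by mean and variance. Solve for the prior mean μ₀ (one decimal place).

μ₀ = 213.5

With known observation variance, the Normal–Normal posterior has precision τ_n = τ₀ + n/σ² and mean μ_n = (τ₀μ₀ + (n/σ²)x̄)/τ_n.
Here τ₀ = 1/779.4 = 0.001283 and τ_data = 7/1072.4 = 0.006527, so τ_n = 0.007810.
Rearranging for μ₀: μ₀ = (μ_n·τ_n − τ_data·x̄)/τ₀ = (403.8789·0.007810 − 0.006527·441.3) / 0.001283 = 0.273929/0.001283 ≈ 213.5.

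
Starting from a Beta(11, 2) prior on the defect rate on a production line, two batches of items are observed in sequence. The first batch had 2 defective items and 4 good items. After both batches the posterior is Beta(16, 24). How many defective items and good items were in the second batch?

3 defective items and 18 good items

Because Beta–binomial updating is additive in the counts, the combined data contributed (α_post−α_prior, β_post−β_prior) successes and failures.
Total across both batches: 16−11=5 defective items, 24−2=22 good items.
Subtract the first batch: 5−2=3 defective items and 22−4=18 good items.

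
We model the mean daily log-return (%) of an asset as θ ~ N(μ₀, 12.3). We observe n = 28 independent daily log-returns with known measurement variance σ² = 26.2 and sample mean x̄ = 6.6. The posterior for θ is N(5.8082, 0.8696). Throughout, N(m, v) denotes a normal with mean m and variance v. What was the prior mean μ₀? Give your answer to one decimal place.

With known observation variance, the Normal–Normal posterior has precision τ_n = τ₀ + n/σ² and mean μ_n = (τ₀μ₀ + (n/σ²)x̄)/τ_n.
Here τ₀ = 1/12.3 = 0.081301 and τ_data = 28/26.2 = 1.068702, so τ_n = 1.150003.
Rearranging for μ₀: μ₀ = (μ_n·τ_n − τ_data·x̄)/τ₀ = (5.8082·1.150003 − 1.068702·6.6) / 0.081301 = -0.373986/0.081301 ≈ -4.6.

μ₀ = -4.6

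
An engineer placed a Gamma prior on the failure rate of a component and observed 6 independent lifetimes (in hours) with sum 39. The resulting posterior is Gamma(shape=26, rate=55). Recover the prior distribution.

Gamma(shape=20, rate=16)

For an exponential likelihood with a Gamma(α, β) prior on the rate, n observations with total T give posterior Gamma(α+n, β+T).
So α = 26 − 6 = 20 and β = 55 − 39 = 16.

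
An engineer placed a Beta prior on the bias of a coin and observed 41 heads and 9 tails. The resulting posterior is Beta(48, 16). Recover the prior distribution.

A Beta(a, b) prior with s successes and f failures in binomial data gives a Beta(a+s, b+f) posterior.
So a = 48 − 41 = 7 and b = 16 − 9 = 7.

Beta(7, 7)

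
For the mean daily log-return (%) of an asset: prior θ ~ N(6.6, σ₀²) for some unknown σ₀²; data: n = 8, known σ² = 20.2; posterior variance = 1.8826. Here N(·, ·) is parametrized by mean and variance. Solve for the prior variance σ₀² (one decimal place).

σ₀² = 7.4

For the Normal–Normal model with known σ², precisions add: τ_n = τ₀ + n/σ².
So 1/σ₀² = 1/1.8826 − 8/20.2 = 0.531180 − 0.396040 = 0.135140.
Hence σ₀² = 1/0.135140 ≈ 7.4.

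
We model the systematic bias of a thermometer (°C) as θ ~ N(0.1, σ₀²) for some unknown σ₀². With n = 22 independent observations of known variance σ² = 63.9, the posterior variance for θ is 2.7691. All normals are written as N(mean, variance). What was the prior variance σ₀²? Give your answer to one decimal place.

Posterior precision equals prior precision plus data precision: 1/σ_n² = 1/σ₀² + n/σ².
So 1/σ₀² = 1/2.7691 − 22/63.9 = 0.361128 − 0.344288 = 0.016840.
Hence σ₀² = 1/0.016840 ≈ 59.4.

σ₀² = 59.4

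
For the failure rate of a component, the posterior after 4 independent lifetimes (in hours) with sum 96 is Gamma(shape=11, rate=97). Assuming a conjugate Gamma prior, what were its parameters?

Gamma(shape=7, rate=1)

Gamma–exponential conjugacy: posterior shape = α + n, posterior rate = β + Σtᵢ.
So α = 11 − 4 = 7 and β = 97 − 96 = 1.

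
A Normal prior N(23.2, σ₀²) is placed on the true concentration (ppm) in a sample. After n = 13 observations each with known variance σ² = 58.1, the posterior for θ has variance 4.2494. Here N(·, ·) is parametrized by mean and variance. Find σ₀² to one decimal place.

For the Normal–Normal model with known σ², precisions add: τ_n = τ₀ + n/σ².
So 1/σ₀² = 1/4.2494 − 13/58.1 = 0.235327 − 0.223752 = 0.011575.
Hence σ₀² = 1/0.011575 ≈ 86.4.

σ₀² = 86.4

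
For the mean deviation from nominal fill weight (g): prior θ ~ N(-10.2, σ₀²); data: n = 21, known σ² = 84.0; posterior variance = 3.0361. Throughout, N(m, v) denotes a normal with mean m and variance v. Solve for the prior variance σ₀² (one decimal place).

Posterior precision equals prior precision plus data precision: 1/σ_n² = 1/σ₀² + n/σ².
So 1/σ₀² = 1/3.0361 − 21/84.0 = 0.329370 − 0.250000 = 0.079370.
Hence σ₀² = 1/0.079370 ≈ 12.6.

σ₀² = 12.6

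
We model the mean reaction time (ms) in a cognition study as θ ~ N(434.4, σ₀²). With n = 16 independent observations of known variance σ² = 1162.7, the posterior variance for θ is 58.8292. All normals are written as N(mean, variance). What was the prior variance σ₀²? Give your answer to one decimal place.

Posterior precision equals prior precision plus data precision: 1/σ_n² = 1/σ₀² + n/σ².
So 1/σ₀² = 1/58.8292 − 16/1162.7 = 0.016998 − 0.013761 = 0.003237.
Hence σ₀² = 1/0.003237 ≈ 308.9.

σ₀² = 308.9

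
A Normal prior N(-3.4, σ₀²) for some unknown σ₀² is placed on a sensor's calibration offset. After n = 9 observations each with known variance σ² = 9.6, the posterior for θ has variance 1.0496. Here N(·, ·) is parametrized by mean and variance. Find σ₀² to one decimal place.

σ₀² = 65.6

For the Normal–Normal model with known σ², precisions add: τ_n = τ₀ + n/σ².
So 1/σ₀² = 1/1.0496 − 9/9.6 = 0.952744 − 0.937500 = 0.015244.
Hence σ₀² = 1/0.015244 ≈ 65.6.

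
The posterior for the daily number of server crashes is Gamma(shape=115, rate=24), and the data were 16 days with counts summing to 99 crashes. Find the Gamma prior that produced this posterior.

Gamma–Poisson conjugacy: posterior shape = α + Σxᵢ, posterior rate = β + n.
So α = 115 − 99 = 16 and β = 24 − 16 = 8.

Gamma(shape=16, rate=8)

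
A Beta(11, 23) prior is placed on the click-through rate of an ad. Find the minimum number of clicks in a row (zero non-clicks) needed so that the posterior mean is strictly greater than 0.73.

After k clicks and 0 non-clicks the posterior is Beta(11+k, 23), with mean (11+k)/(11+23+k).
Set (11+k)/(34+k) > 0.73 and solve: k > (0.73·34 − 11)/(1 − 0.73) = 51.185.
The smallest integer exceeding 51.185 is 52, and checking k=52: (63)/(86) = 0.7326 > 0.73.

k = 52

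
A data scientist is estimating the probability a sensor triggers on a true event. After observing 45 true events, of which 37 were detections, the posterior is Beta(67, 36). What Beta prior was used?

Beta(30, 28)

Beta is conjugate to the binomial likelihood: posterior = Beta(α+s, β+f).
So α = 67 − 37 = 30 and β = 36 − 8 = 28.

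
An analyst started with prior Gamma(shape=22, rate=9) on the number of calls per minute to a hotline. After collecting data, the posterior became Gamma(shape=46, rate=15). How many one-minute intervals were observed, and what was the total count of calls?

A Gamma(α, β) prior (rate parametrization) on a Poisson rate with n observations summing to S gives posterior Gamma(α+S, β+n).
Matching: Σxᵢ = 46 − 22 = 24 and n = 15 − 9 = 6.

n = 6 one-minute intervals with total 24 calls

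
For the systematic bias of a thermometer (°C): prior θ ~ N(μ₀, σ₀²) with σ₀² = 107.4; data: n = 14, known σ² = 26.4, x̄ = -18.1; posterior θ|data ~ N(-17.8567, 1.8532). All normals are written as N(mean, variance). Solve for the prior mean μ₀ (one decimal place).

With known observation variance, the Normal–Normal posterior has precision τ_n = τ₀ + n/σ² and mean μ_n = (τ₀μ₀ + (n/σ²)x̄)/τ_n.
Here τ₀ = 1/107.4 = 0.009311 and τ_data = 14/26.4 = 0.530303, so τ_n = 0.539614.
Rearranging for μ₀: μ₀ = (μ_n·τ_n − τ_data·x̄)/τ₀ = (-17.8567·0.539614 − 0.530303·-18.1) / 0.009311 = -0.037241/0.009311 ≈ -4.0.

μ₀ = -4.0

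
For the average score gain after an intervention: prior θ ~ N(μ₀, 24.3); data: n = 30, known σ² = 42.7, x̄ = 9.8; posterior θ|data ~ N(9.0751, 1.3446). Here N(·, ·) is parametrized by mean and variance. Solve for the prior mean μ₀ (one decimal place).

With known observation variance, the Normal–Normal posterior has precision τ_n = τ₀ + n/σ² and mean μ_n = (τ₀μ₀ + (n/σ²)x̄)/τ_n.
Here τ₀ = 1/24.3 = 0.041152 and τ_data = 30/42.7 = 0.702576, so τ_n = 0.743728.
Rearranging for μ₀: μ₀ = (μ_n·τ_n − τ_data·x̄)/τ₀ = (9.0751·0.743728 − 0.702576·9.8) / 0.041152 = -0.135839/0.041152 ≈ -3.3.

μ₀ = -3.3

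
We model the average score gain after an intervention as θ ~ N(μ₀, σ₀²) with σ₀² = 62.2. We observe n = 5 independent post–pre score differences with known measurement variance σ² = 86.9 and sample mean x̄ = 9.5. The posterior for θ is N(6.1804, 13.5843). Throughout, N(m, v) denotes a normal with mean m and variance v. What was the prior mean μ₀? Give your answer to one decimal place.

μ₀ = -5.7

The posterior mean is a precision-weighted average: μ_n = (τ₀μ₀ + τ_data·x̄)/(τ₀+τ_data), with τ₀=1/σ₀² and τ_data=n/σ².
Here τ₀ = 1/62.2 = 0.016077 and τ_data = 5/86.9 = 0.057537, so τ_n = 0.073614.
Rearranging for μ₀: μ₀ = (μ_n·τ_n − τ_data·x̄)/τ₀ = (6.1804·0.073614 − 0.057537·9.5) / 0.016077 = -0.091638/0.016077 ≈ -5.7.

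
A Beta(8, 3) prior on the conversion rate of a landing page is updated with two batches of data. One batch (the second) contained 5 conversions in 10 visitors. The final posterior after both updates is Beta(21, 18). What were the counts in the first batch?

Sequential conjugate updates are equivalent to a single update on the pooled data, so total successes = posterior α − prior α and total failures = posterior β − prior β.
Total across both batches: 21−8=13 conversions, 18−3=15 bounces.
Subtract the second batch: 13−5=8 conversions and 15−5=10 bounces.

8 conversions and 10 bounces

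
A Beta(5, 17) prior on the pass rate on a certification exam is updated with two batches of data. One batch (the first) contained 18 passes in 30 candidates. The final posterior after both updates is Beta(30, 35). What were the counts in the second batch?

7 passes and 6 failures

Because Beta–binomial updating is additive in the counts, the combined data contributed (α_post−α_prior, β_post−β_prior) successes and failures.
Total across both batches: 30−5=25 passes, 35−17=18 failures.
Subtract the first batch: 25−18=7 passes and 18−12=6 failures.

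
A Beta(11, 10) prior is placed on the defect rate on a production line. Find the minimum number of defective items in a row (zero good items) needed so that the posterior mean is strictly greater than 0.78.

k = 25

After k defective items and 0 good items the posterior is Beta(11+k, 10), with mean (11+k)/(11+10+k).
Set (11+k)/(21+k) > 0.78 and solve: k > (0.78·21 − 11)/(1 − 0.78) = 24.455.
The smallest integer exceeding 24.455 is 25.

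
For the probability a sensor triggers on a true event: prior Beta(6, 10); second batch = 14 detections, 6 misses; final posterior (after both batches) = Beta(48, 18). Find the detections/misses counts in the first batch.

Because Beta–binomial updating is additive in the counts, the combined data contributed (α_post−α_prior, β_post−β_prior) successes and failures.
Total across both batches: 48−6=42 detections, 18−10=8 misses.
Subtract the second batch: 42−14=28 detections and 8−6=2 misses.

28 detections and 2 misses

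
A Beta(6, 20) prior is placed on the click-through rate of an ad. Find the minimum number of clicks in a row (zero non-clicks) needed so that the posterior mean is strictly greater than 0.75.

k = 55

After k clicks and 0 non-clicks the posterior is Beta(6+k, 20), with mean (6+k)/(6+20+k).
Set (6+k)/(26+k) > 0.75 and solve: k > (0.75·26 − 6)/(1 − 0.75) = 54.000.
The smallest integer exceeding 54.000 is 55.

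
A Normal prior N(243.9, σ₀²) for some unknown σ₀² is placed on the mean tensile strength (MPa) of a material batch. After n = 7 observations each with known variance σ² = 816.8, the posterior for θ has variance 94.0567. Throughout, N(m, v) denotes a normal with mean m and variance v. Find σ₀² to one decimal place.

σ₀² = 485.0

Posterior precision equals prior precision plus data precision: 1/σ_n² = 1/σ₀² + n/σ².
So 1/σ₀² = 1/94.0567 − 7/816.8 = 0.010632 − 0.008570 = 0.002062.
Hence σ₀² = 1/0.002062 ≈ 485.0.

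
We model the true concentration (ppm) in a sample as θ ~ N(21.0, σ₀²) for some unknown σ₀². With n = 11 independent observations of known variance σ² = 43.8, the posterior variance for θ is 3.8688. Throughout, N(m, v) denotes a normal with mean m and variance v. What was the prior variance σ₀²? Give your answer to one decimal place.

Posterior precision equals prior precision plus data precision: 1/σ_n² = 1/σ₀² + n/σ².
So 1/σ₀² = 1/3.8688 − 11/43.8 = 0.258478 − 0.251142 = 0.007336.
Hence σ₀² = 1/0.007336 ≈ 136.3.

σ₀² = 136.3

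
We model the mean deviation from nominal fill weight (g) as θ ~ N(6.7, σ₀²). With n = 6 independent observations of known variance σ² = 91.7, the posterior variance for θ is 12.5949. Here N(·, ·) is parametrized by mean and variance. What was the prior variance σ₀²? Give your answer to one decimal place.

σ₀² = 71.6

Posterior precision equals prior precision plus data precision: 1/σ_n² = 1/σ₀² + n/σ².
So 1/σ₀² = 1/12.5949 − 6/91.7 = 0.079397 − 0.065431 = 0.013966.
Hence σ₀² = 1/0.013966 ≈ 71.6.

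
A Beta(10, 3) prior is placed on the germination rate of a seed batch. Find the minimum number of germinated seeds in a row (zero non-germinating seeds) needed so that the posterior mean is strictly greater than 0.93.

After k germinated seeds and 0 non-germinating seeds the posterior is Beta(10+k, 3), with mean (10+k)/(10+3+k).
Set (10+k)/(13+k) > 0.93 and solve: k > (0.93·13 − 10)/(1 − 0.93) = 29.857.
The smallest integer exceeding 29.857 is 30.

k = 30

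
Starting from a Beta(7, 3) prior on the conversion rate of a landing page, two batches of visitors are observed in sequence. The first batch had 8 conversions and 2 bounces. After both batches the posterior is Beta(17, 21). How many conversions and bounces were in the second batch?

Because Beta–binomial updating is additive in the counts, the combined data contributed (α_post−α_prior, β_post−β_prior) successes and failures.
Total across both batches: 17−7=10 conversions, 21−3=18 bounces.
Subtract the first batch: 10−8=2 conversions and 18−2=16 bounces.

2 conversions and 16 bounces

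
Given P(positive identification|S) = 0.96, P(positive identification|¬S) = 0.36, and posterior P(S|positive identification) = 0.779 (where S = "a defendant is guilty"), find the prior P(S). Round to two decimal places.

P(S) = 0.57

In odds form, posterior odds = prior odds × likelihood ratio, so prior odds = posterior odds ÷ LR.
Posterior odds = 0.779/(1−0.779) = 3.5249. LR = 0.96/0.36 = 2.6667.
Prior odds = 3.5249/2.6667 = 1.3218, so P(S) = 1.3218/(1+1.3218) ≈ 0.57.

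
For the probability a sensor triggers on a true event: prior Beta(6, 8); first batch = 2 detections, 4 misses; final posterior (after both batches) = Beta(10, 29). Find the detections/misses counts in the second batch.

Sequential conjugate updates are equivalent to a single update on the pooled data, so total successes = posterior α − prior α and total failures = posterior β − prior β.
Total across both batches: 10−6=4 detections, 29−8=21 misses.
Subtract the first batch: 4−2=2 detections and 21−4=17 misses.

2 detections and 17 misses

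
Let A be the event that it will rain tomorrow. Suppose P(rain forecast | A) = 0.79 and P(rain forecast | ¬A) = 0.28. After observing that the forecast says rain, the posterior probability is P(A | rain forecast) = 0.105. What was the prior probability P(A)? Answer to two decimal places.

P(A) = 0.04

In odds form, posterior odds = prior odds × likelihood ratio, so prior odds = posterior odds ÷ LR.
Posterior odds = 0.105/(1−0.105) = 0.1173. LR = 0.79/0.28 = 2.8214.
Prior odds = 0.1173/2.8214 = 0.0416, so P(A) = 0.0416/(1+0.0416) ≈ 0.04.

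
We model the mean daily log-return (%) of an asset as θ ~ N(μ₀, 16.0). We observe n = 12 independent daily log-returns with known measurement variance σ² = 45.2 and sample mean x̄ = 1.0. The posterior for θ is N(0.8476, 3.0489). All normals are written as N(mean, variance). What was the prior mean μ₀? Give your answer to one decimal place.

μ₀ = 0.2

With known observation variance, the Normal–Normal posterior has precision τ_n = τ₀ + n/σ² and mean μ_n = (τ₀μ₀ + (n/σ²)x̄)/τ_n.
Here τ₀ = 1/16.0 = 0.062500 and τ_data = 12/45.2 = 0.265487, so τ_n = 0.327987.
Rearranging for μ₀: μ₀ = (μ_n·τ_n − τ_data·x̄)/τ₀ = (0.8476·0.327987 − 0.265487·1.0) / 0.062500 = 0.012515/0.062500 ≈ 0.2.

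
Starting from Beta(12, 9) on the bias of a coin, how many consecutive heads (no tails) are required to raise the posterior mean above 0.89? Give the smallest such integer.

After k heads and 0 tails the posterior is Beta(12+k, 9), with mean (12+k)/(12+9+k).
Set (12+k)/(21+k) > 0.89 and solve: k > (0.89·21 − 12)/(1 − 0.89) = 60.818.
The smallest integer exceeding 60.818 is 61, and checking k=61: (73)/(82) = 0.8902 > 0.89.

k = 61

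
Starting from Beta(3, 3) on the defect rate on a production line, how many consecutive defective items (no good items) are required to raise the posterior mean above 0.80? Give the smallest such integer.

k = 10

After k defective items and 0 good items the posterior is Beta(3+k, 3), with mean (3+k)/(3+3+k).
Set (3+k)/(6+k) > 0.80 and solve: k > (0.80·6 − 3)/(1 − 0.80) = 9.000.
The smallest integer exceeding 9.000 is 10, and checking k=10: (13)/(16) = 0.8125 > 0.80.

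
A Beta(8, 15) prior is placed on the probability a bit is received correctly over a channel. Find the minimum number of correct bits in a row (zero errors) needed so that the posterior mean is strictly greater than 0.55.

k = 11

After k correct bits and 0 errors the posterior is Beta(8+k, 15), with mean (8+k)/(8+15+k).
Set (8+k)/(23+k) > 0.55 and solve: k > (0.55·23 − 8)/(1 − 0.55) = 10.333.
The smallest integer exceeding 10.333 is 11.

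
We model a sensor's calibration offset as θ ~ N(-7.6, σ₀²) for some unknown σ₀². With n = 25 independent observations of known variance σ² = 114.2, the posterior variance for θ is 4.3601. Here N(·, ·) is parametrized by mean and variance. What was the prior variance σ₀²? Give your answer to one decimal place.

σ₀² = 95.8

For the Normal–Normal model with known σ², precisions add: τ_n = τ₀ + n/σ².
So 1/σ₀² = 1/4.3601 − 25/114.2 = 0.229353 − 0.218914 = 0.010439.
Hence σ₀² = 1/0.010439 ≈ 95.8.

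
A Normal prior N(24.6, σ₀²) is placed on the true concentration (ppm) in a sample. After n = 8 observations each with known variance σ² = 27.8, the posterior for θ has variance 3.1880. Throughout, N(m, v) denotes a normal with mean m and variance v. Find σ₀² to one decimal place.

σ₀² = 38.6

Posterior precision equals prior precision plus data precision: 1/σ_n² = 1/σ₀² + n/σ².
So 1/σ₀² = 1/3.1880 − 8/27.8 = 0.313676 − 0.287770 = 0.025906.
Hence σ₀² = 1/0.025906 ≈ 38.6.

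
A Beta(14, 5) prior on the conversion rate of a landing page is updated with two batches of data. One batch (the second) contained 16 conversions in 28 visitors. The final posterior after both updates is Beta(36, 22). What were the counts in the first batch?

Sequential conjugate updates are equivalent to a single update on the pooled data, so total successes = posterior α − prior α and total failures = posterior β − prior β.
Total across both batches: 36−14=22 conversions, 22−5=17 bounces.
Subtract the second batch: 22−16=6 conversions and 17−12=5 bounces.

6 conversions and 5 bounces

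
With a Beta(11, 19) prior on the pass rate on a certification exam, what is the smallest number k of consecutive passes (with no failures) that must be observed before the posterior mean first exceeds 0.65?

k = 25

After k passes and 0 failures the posterior is Beta(11+k, 19), with mean (11+k)/(11+19+k).
Set (11+k)/(30+k) > 0.65 and solve: k > (0.65·30 − 11)/(1 − 0.65) = 24.286.
The smallest integer exceeding 24.286 is 25, and checking k=25: (36)/(55) = 0.6545 > 0.65.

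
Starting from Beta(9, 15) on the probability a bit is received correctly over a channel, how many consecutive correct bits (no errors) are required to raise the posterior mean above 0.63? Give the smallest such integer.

k = 17

After k correct bits and 0 errors the posterior is Beta(9+k, 15), with mean (9+k)/(9+15+k).
Set (9+k)/(24+k) > 0.63 and solve: k > (0.63·24 − 9)/(1 − 0.63) = 16.541.
The smallest integer exceeding 16.541 is 17, and checking k=17: (26)/(41) = 0.6341 > 0.63.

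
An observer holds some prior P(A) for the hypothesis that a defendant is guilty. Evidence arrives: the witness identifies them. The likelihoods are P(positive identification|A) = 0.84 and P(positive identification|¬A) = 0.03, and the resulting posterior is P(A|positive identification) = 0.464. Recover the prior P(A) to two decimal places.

Bayes' rule in odds form gives O(A|E) = O(A)·[P(E|A)/P(E|¬A)], hence O(A) = O(A|E)/LR.
Posterior odds = 0.464/(1−0.464) = 0.8657. LR = 0.84/0.03 = 28.0000.
Prior odds = 0.8657/28.0000 = 0.0309, so P(A) = 0.0309/(1+0.0309) ≈ 0.03.

P(A) = 0.03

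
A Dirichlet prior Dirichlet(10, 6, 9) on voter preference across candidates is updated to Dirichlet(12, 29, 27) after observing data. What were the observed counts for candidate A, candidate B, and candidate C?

counts (2, 23, 18)

For a Dirichlet(α) prior with multinomial counts c, the posterior is Dirichlet(α + c) componentwise.
Counts are posterior − prior componentwise: 12−10=2, 29−6=23, 27−9=18.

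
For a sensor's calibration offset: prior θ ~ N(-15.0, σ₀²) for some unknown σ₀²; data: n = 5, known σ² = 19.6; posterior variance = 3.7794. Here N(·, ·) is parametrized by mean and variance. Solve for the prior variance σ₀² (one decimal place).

σ₀² = 105.4

Posterior precision equals prior precision plus data precision: 1/σ_n² = 1/σ₀² + n/σ².
So 1/σ₀² = 1/3.7794 − 5/19.6 = 0.264592 − 0.255102 = 0.009490.
Hence σ₀² = 1/0.009490 ≈ 105.4.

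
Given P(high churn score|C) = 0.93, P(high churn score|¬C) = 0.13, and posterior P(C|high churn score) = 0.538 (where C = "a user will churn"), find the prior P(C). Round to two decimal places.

P(C) = 0.14

Bayes' rule in odds form gives O(C|E) = O(C)·[P(E|C)/P(E|¬C)], hence O(C) = O(C|E)/LR.
Posterior odds = 0.538/(1−0.538) = 1.1645. LR = 0.93/0.13 = 7.1538.
Prior odds = 1.1645/7.1538 = 0.1628, so P(C) = 0.1628/(1+0.1628) ≈ 0.14.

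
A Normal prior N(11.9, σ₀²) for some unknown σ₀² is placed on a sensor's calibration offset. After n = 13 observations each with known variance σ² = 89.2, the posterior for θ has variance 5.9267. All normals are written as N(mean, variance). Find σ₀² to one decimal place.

For the Normal–Normal model with known σ², precisions add: τ_n = τ₀ + n/σ².
So 1/σ₀² = 1/5.9267 − 13/89.2 = 0.168728 − 0.145740 = 0.022988.
Hence σ₀² = 1/0.022988 ≈ 43.5.

σ₀² = 43.5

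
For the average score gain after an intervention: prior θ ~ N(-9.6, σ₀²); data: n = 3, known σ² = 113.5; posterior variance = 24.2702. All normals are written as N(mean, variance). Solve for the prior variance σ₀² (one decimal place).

For the Normal–Normal model with known σ², precisions add: τ_n = τ₀ + n/σ².
So 1/σ₀² = 1/24.2702 − 3/113.5 = 0.041203 − 0.026432 = 0.014771.
Hence σ₀² = 1/0.014771 ≈ 67.7.

σ₀² = 67.7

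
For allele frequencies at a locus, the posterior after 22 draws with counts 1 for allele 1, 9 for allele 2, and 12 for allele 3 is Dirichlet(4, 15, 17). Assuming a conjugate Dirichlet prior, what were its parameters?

Dirichlet(3, 6, 5)

For a Dirichlet(α) prior with multinomial counts c, the posterior is Dirichlet(α + c) componentwise.
Subtract each count from the matching posterior parameter: 4−1=3, 15−9=6, 17−12=5.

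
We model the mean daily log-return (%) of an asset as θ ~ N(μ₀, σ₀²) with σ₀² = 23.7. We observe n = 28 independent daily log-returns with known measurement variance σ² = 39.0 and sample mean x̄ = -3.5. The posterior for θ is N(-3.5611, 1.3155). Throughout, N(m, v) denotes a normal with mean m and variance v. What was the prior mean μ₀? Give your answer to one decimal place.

μ₀ = -4.6

With known observation variance, the Normal–Normal posterior has precision τ_n = τ₀ + n/σ² and mean μ_n = (τ₀μ₀ + (n/σ²)x̄)/τ_n.
Here τ₀ = 1/23.7 = 0.042194 and τ_data = 28/39.0 = 0.717949, so τ_n = 0.760143.
Rearranging for μ₀: μ₀ = (μ_n·τ_n − τ_data·x̄)/τ₀ = (-3.5611·0.760143 − 0.717949·-3.5) / 0.042194 = -0.194124/0.042194 ≈ -4.6.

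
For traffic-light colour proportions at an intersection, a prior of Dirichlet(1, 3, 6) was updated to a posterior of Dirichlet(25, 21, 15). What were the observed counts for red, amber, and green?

counts (24, 18, 9)

For a Dirichlet(α) prior with multinomial counts c, the posterior is Dirichlet(α + c) componentwise.
Counts are posterior − prior componentwise: 25−1=24, 21−3=18, 15−6=9.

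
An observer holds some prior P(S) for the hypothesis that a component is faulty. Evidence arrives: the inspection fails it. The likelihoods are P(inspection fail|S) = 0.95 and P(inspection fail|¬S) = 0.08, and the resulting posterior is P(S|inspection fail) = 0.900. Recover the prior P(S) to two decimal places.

P(S) = 0.43

Bayes' rule in odds form gives O(S|E) = O(S)·[P(E|S)/P(E|¬S)], hence O(S) = O(S|E)/LR.
Posterior odds = 0.900/(1−0.900) = 9.0000. LR = 0.95/0.08 = 11.8750.
Prior odds = 9.0000/11.8750 = 0.7579, so P(S) = 0.7579/(1+0.7579) ≈ 0.43.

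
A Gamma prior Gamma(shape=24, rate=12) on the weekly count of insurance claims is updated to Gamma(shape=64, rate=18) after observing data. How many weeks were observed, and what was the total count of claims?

n = 6 weeks with total 40 claims

A Gamma(α, β) prior (rate parametrization) on a Poisson rate with n observations summing to S gives posterior Gamma(α+S, β+n).
Matching: Σxᵢ = 64 − 24 = 40 and n = 18 − 12 = 6.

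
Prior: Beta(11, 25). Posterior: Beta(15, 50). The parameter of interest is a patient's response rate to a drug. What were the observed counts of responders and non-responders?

Beta is conjugate to the binomial likelihood: posterior = Beta(α+s, β+f).
Match parameters: s=15−11=4, f=50−25=25.

4 responders and 25 non-responders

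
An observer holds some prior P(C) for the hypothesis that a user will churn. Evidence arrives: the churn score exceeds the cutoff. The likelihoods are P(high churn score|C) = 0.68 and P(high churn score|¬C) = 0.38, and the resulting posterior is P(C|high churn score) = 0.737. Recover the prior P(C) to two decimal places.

P(C) = 0.61

Bayes' rule in odds form gives O(C|E) = O(C)·[P(E|C)/P(E|¬C)], hence O(C) = O(C|E)/LR.
Posterior odds = 0.737/(1−0.737) = 2.8023. LR = 0.68/0.38 = 1.7895.
Prior odds = 2.8023/1.7895 = 1.5660, so P(C) = 1.5660/(1+1.5660) ≈ 0.61.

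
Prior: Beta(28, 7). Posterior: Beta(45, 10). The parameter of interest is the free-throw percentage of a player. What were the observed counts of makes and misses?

17 makes and 3 misses

Under Beta–binomial conjugacy the posterior parameters are (α+s, β+f).
Match parameters: s=45−28=17, f=10−7=3.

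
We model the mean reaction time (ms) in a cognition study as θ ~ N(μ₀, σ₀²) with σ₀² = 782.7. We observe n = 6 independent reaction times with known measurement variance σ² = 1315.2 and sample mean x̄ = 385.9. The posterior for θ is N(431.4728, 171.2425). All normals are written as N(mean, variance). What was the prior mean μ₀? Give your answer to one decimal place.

μ₀ = 594.2

The posterior mean is a precision-weighted average: μ_n = (τ₀μ₀ + τ_data·x̄)/(τ₀+τ_data), with τ₀=1/σ₀² and τ_data=n/σ².
Here τ₀ = 1/782.7 = 0.001278 and τ_data = 6/1315.2 = 0.004562, so τ_n = 0.005840.
Rearranging for μ₀: μ₀ = (μ_n·τ_n − τ_data·x̄)/τ₀ = (431.4728·0.005840 − 0.004562·385.9) / 0.001278 = 0.759325/0.001278 ≈ 594.2.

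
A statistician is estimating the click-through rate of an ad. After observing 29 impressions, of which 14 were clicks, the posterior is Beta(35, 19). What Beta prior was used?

Beta(21, 4)

A Beta(a, b) prior with s successes and f failures in binomial data gives a Beta(a+s, b+f) posterior.
So a = 35 − 14 = 21 and b = 19 − 15 = 4.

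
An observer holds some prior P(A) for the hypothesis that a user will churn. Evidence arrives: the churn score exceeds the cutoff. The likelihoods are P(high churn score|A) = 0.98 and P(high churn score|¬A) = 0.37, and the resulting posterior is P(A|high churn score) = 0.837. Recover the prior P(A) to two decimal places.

P(A) = 0.66

In odds form, posterior odds = prior odds × likelihood ratio, so prior odds = posterior odds ÷ LR.
Posterior odds = 0.837/(1−0.837) = 5.1350. LR = 0.98/0.37 = 2.6486.
Prior odds = 5.1350/2.6486 = 1.9388, so P(A) = 1.9388/(1+1.9388) ≈ 0.66.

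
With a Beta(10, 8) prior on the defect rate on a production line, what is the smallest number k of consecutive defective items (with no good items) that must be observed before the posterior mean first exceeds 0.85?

After k defective items and 0 good items the posterior is Beta(10+k, 8), with mean (10+k)/(10+8+k).
Set (10+k)/(18+k) > 0.85 and solve: k > (0.85·18 − 10)/(1 − 0.85) = 35.333.
The smallest integer exceeding 35.333 is 36, and checking k=36: (46)/(54) = 0.8519 > 0.85.

k = 36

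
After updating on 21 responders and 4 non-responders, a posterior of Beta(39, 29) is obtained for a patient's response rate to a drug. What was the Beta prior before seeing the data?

Beta(18, 25)

A Beta(a, b) prior with s successes and f failures in binomial data gives a Beta(a+s, b+f) posterior.
Subtract the data counts: 39−21=18, 29−4=25.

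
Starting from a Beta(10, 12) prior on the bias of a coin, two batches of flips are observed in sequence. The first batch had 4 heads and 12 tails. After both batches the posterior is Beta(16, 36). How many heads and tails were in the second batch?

Sequential conjugate updates are equivalent to a single update on the pooled data, so total successes = posterior α − prior α and total failures = posterior β − prior β.
Total across both batches: 16−10=6 heads, 36−12=24 tails.
Subtract the first batch: 6−4=2 heads and 24−12=12 tails.

2 heads and 12 tails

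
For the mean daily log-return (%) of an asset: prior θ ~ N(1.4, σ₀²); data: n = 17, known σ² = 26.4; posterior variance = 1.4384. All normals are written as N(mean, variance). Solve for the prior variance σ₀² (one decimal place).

For the Normal–Normal model with known σ², precisions add: τ_n = τ₀ + n/σ².
So 1/σ₀² = 1/1.4384 − 17/26.4 = 0.695217 − 0.643939 = 0.051278.
Hence σ₀² = 1/0.051278 ≈ 19.5.

σ₀² = 19.5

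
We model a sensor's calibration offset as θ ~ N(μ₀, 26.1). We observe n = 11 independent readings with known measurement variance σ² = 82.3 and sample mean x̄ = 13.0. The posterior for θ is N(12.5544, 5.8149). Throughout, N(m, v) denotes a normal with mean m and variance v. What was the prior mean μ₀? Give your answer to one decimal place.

μ₀ = 11.0

The posterior mean is a precision-weighted average: μ_n = (τ₀μ₀ + τ_data·x̄)/(τ₀+τ_data), with τ₀=1/σ₀² and τ_data=n/σ².
Here τ₀ = 1/26.1 = 0.038314 and τ_data = 11/82.3 = 0.133657, so τ_n = 0.171971.
Rearranging for μ₀: μ₀ = (μ_n·τ_n − τ_data·x̄)/τ₀ = (12.5544·0.171971 − 0.133657·13.0) / 0.038314 = 0.421452/0.038314 ≈ 11.0.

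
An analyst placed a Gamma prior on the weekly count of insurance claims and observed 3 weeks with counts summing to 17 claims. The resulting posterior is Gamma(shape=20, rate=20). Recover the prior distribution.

A Gamma(α, β) prior (rate parametrization) on a Poisson rate with n observations summing to S gives posterior Gamma(α+S, β+n).
So α = 20 − 17 = 3 and β = 20 − 3 = 17.

Gamma(shape=3, rate=17)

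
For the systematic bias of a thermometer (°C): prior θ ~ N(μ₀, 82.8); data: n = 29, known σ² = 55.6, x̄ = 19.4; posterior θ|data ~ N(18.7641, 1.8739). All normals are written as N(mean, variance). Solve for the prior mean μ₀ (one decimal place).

With known observation variance, the Normal–Normal posterior has precision τ_n = τ₀ + n/σ² and mean μ_n = (τ₀μ₀ + (n/σ²)x̄)/τ_n.
Here τ₀ = 1/82.8 = 0.012077 and τ_data = 29/55.6 = 0.521583, so τ_n = 0.533660.
Rearranging for μ₀: μ₀ = (μ_n·τ_n − τ_data·x̄)/τ₀ = (18.7641·0.533660 − 0.521583·19.4) / 0.012077 = -0.105061/0.012077 ≈ -8.7.

μ₀ = -8.7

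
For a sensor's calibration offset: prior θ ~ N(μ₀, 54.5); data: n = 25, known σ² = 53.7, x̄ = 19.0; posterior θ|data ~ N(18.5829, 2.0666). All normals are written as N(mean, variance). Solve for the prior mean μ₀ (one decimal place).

μ₀ = 8.0

With known observation variance, the Normal–Normal posterior has precision τ_n = τ₀ + n/σ² and mean μ_n = (τ₀μ₀ + (n/σ²)x̄)/τ_n.
Here τ₀ = 1/54.5 = 0.018349 and τ_data = 25/53.7 = 0.465549, so τ_n = 0.483898.
Rearranging for μ₀: μ₀ = (μ_n·τ_n − τ_data·x̄)/τ₀ = (18.5829·0.483898 − 0.465549·19.0) / 0.018349 = 0.146797/0.018349 ≈ 8.0.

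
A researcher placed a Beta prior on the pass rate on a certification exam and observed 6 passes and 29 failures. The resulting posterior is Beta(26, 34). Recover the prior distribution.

Under Beta–binomial conjugacy the posterior parameters are (a+s, b+f).
So a = 26 − 6 = 20 and b = 34 − 29 = 5.

Beta(20, 5)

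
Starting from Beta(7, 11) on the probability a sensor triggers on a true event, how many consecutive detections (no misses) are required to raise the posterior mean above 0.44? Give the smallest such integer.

k = 2

After k detections and 0 misses the posterior is Beta(7+k, 11), with mean (7+k)/(7+11+k).
Set (7+k)/(18+k) > 0.44 and solve: k > (0.44·18 − 7)/(1 − 0.44) = 1.643.
The smallest integer exceeding 1.643 is 2, and checking k=2: (9)/(20) = 0.4500 > 0.44.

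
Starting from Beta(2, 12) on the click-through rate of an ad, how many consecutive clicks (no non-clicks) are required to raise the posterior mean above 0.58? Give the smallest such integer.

After k clicks and 0 non-clicks the posterior is Beta(2+k, 12), with mean (2+k)/(2+12+k).
Set (2+k)/(14+k) > 0.58 and solve: k > (0.58·14 − 2)/(1 − 0.58) = 14.571.
The smallest integer exceeding 14.571 is 15, and checking k=15: (17)/(29) = 0.5862 > 0.58.

k = 15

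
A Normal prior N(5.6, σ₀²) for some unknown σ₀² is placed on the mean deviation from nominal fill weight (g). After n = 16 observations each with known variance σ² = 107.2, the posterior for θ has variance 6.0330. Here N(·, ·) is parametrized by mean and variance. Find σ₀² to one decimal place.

For the Normal–Normal model with known σ², precisions add: τ_n = τ₀ + n/σ².
So 1/σ₀² = 1/6.0330 − 16/107.2 = 0.165755 − 0.149254 = 0.016501.
Hence σ₀² = 1/0.016501 ≈ 60.6.

σ₀² = 60.6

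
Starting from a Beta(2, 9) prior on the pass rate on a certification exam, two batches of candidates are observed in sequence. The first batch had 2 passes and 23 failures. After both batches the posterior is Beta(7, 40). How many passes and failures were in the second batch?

3 passes and 8 failures

Sequential conjugate updates are equivalent to a single update on the pooled data, so total successes = posterior α − prior α and total failures = posterior β − prior β.
Total across both batches: 7−2=5 passes, 40−9=31 failures.
Subtract the first batch: 5−2=3 passes and 31−23=8 failures.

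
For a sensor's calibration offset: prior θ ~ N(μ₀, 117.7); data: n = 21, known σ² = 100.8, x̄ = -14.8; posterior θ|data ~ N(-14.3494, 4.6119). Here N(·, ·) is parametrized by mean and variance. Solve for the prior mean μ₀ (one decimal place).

The posterior mean is a precision-weighted average: μ_n = (τ₀μ₀ + τ_data·x̄)/(τ₀+τ_data), with τ₀=1/σ₀² and τ_data=n/σ².
Here τ₀ = 1/117.7 = 0.008496 and τ_data = 21/100.8 = 0.208333, so τ_n = 0.216829.
Rearranging for μ₀: μ₀ = (μ_n·τ_n − τ_data·x̄)/τ₀ = (-14.3494·0.216829 − 0.208333·-14.8) / 0.008496 = -0.028038/0.008496 ≈ -3.3.

μ₀ = -3.3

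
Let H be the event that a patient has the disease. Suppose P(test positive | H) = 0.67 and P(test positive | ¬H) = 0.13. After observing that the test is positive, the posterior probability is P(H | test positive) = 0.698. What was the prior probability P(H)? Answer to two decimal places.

P(H) = 0.31

In odds form, posterior odds = prior odds × likelihood ratio, so prior odds = posterior odds ÷ LR.
Posterior odds = 0.698/(1−0.698) = 2.3113. LR = 0.67/0.13 = 5.1538.
Prior odds = 2.3113/5.1538 = 0.4485, so P(H) = 0.4485/(1+0.4485) ≈ 0.31.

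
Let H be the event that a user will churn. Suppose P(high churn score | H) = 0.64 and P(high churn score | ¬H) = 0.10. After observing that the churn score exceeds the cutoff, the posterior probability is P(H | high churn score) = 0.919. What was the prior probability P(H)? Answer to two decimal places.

In odds form, posterior odds = prior odds × likelihood ratio, so prior odds = posterior odds ÷ LR.
Posterior odds = 0.919/(1−0.919) = 11.3457. LR = 0.64/0.10 = 6.4000.
Prior odds = 11.3457/6.4000 = 1.7728, so P(H) = 1.7728/(1+1.7728) ≈ 0.64.

P(H) = 0.64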